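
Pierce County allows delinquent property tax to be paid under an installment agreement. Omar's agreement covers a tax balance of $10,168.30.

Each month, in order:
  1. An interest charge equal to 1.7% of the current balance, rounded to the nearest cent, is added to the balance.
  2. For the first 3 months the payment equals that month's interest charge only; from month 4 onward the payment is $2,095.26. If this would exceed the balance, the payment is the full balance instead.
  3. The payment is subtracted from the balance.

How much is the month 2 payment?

$172.86

# | Opening | Interest | Payment | End bal
1 | $10,168.30 | $172.86 | $172.86 | $10,168.30
2 | $10,168.30 | $172.86 | $172.86 | $10,168.30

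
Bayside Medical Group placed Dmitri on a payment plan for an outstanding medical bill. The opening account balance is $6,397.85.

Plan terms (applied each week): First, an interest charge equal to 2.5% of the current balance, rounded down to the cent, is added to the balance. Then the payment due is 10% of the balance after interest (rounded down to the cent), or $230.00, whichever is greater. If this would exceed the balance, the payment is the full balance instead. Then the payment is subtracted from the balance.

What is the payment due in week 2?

Week 1: $6,397.85 +$159.94 interest = $6,557.79; pay $655.77 → $5,902.02
Week 2: $5,902.02 +$147.55 interest = $6,049.57; pay $604.95 → $5,444.62

$604.95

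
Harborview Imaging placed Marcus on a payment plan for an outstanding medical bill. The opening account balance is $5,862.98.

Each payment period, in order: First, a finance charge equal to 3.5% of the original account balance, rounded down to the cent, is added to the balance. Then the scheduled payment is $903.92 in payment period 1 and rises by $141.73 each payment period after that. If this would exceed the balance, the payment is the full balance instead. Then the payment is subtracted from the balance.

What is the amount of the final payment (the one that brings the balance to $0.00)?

$1,157.28

Payment period 1: $5,862.98 +$205.20 interest = $6,068.18; pay $903.92 → $5,164.26
Payment period 2: $5,164.26 +$205.20 interest = $5,369.46; pay $1,045.65 → $4,323.81
Payment period 3: $4,323.81 +$205.20 interest = $4,529.01; pay $1,187.38 → $3,341.63
Payment period 4: $3,341.63 +$205.20 interest = $3,546.83; pay $1,329.11 → $2,217.72
Payment period 5: $2,217.72 +$205.20 interest = $2,422.92; pay $1,470.84 → $952.08
Payment period 6: $952.08 +$205.20 interest = $1,157.28; pay $1,157.28 → $0.00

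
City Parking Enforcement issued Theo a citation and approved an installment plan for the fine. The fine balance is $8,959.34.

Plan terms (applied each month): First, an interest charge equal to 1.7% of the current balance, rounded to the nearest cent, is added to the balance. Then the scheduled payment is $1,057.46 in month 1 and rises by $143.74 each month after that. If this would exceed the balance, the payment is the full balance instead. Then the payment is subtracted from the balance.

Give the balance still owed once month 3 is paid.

Month 1: opening $8,959.34; interest $152.31 → $9,111.65; payment $1,057.46; balance $8,054.19
Month 2: opening $8,054.19; interest $136.92 → $8,191.11; payment $1,201.20; balance $6,989.91
Month 3: opening $6,989.91; interest $118.83 → $7,108.74; payment $1,344.94; balance $5,763.80

$5,763.80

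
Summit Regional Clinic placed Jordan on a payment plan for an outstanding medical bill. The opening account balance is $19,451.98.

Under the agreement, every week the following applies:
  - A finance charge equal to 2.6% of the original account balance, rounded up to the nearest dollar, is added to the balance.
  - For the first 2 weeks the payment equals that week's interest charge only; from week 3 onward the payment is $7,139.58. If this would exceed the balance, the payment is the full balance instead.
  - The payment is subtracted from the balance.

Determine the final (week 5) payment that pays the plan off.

$6,690.82

Week 1: $19,451.98 +$506.00 interest = $19,957.98; pay $506.00 → $19,451.98
Week 2: $19,451.98 +$506.00 interest = $19,957.98; pay $506.00 → $19,451.98
Week 3: $19,451.98 +$506.00 interest = $19,957.98; pay $7,139.58 → $12,818.40
Week 4: $12,818.40 +$506.00 interest = $13,324.40; pay $7,139.58 → $6,184.82
Week 5: $6,184.82 +$506.00 interest = $6,690.82; pay $6,690.82 → $0.00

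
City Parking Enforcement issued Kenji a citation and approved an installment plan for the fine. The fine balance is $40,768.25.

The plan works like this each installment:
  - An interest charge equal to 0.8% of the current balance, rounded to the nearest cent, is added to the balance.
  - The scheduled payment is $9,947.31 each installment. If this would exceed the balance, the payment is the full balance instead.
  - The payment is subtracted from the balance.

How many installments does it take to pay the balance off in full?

5

Installment 1: opening $40,768.25; interest $326.15 → $41,094.40; payment $9,947.31; balance $31,147.09
Installment 2: opening $31,147.09; interest $249.18 → $31,396.27; payment $9,947.31; balance $21,448.96
Installment 3: opening $21,448.96; interest $171.59 → $21,620.55; payment $9,947.31; balance $11,673.24
Installment 4: opening $11,673.24; interest $93.39 → $11,766.63; payment $9,947.31; balance $1,819.32
Installment 5: opening $1,819.32; interest $14.55 → $1,833.87; payment $1,833.87; balance $0.00
Balance reaches $0.00 in installment 5.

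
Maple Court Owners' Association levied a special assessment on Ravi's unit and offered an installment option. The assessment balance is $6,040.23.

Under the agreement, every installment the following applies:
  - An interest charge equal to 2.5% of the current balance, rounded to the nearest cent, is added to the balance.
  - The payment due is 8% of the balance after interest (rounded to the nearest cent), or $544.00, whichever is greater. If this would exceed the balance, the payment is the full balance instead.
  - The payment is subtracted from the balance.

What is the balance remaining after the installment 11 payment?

$1,134.29

Installment 1: $6,040.23 +$151.01 interest = $6,191.24; pay $544.00 → $5,647.24
Installment 2: $5,647.24 +$141.18 interest = $5,788.42; pay $544.00 → $5,244.42
Installment 3: $5,244.42 +$131.11 interest = $5,375.53; pay $544.00 → $4,831.53
Installment 4: $4,831.53 +$120.79 interest = $4,952.32; pay $544.00 → $4,408.32
Installment 5: $4,408.32 +$110.21 interest = $4,518.53; pay $544.00 → $3,974.53
Installment 6: $3,974.53 +$99.36 interest = $4,073.89; pay $544.00 → $3,529.89
Installment 7: $3,529.89 +$88.25 interest = $3,618.14; pay $544.00 → $3,074.14
Installment 8: $3,074.14 +$76.85 interest = $3,150.99; pay $544.00 → $2,606.99
Installment 9: $2,606.99 +$65.17 interest = $2,672.16; pay $544.00 → $2,128.16
Installment 10: $2,128.16 +$53.20 interest = $2,181.36; pay $544.00 → $1,637.36
Installment 11: $1,637.36 +$40.93 interest = $1,678.29; pay $544.00 → $1,134.29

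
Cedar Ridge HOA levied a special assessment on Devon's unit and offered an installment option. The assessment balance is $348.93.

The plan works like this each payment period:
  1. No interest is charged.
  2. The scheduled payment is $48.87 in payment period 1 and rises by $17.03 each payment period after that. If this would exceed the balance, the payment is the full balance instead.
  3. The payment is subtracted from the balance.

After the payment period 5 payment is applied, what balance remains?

Payment period 1: opening $348.93; payment $48.87; balance $300.06
Payment period 2: opening $300.06; payment $65.90; balance $234.16
Payment period 3: opening $234.16; payment $82.93; balance $151.23
Payment period 4: opening $151.23; payment $99.96; balance $51.27
Payment period 5: opening $51.27; payment $51.27; balance $0.00

$0.00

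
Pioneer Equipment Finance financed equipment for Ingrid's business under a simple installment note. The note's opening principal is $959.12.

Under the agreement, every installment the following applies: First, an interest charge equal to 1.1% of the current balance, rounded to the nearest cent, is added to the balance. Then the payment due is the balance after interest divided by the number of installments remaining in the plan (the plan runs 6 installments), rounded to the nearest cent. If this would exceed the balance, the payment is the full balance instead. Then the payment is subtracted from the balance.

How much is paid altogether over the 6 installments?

$996.73

Installment 1: $959.12 +$10.55 interest = $969.67; pay $161.61 → $808.06
Installment 2: $808.06 +$8.89 interest = $816.95; pay $163.39 → $653.56
Installment 3: $653.56 +$7.19 interest = $660.75; pay $165.19 → $495.56
Installment 4: $495.56 +$5.45 interest = $501.01; pay $167.00 → $334.01
Installment 5: $334.01 +$3.67 interest = $337.68; pay $168.84 → $168.84
Installment 6: $168.84 +$1.86 interest = $170.70; pay $170.70 → $0.00
Total paid: $996.73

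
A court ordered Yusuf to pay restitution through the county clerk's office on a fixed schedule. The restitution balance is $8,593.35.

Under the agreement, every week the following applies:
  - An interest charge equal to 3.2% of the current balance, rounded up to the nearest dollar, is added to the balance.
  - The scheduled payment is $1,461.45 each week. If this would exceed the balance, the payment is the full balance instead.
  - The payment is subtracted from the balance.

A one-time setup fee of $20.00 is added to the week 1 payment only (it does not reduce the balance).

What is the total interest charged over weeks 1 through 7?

# | Opening | Interest | Payment | Fee | End bal
1 | $8,593.35 | $275.00 | $1,461.45 | $20.00 | $7,406.90
2 | $7,406.90 | $238.00 | $1,461.45 | — | $6,183.45
3 | $6,183.45 | $198.00 | $1,461.45 | — | $4,920.00
4 | $4,920.00 | $158.00 | $1,461.45 | — | $3,616.55
5 | $3,616.55 | $116.00 | $1,461.45 | — | $2,271.10
6 | $2,271.10 | $73.00 | $1,461.45 | — | $882.65
7 | $882.65 | $29.00 | $911.65 | — | $0.00
Total interest: $275.00 + $238.00 + $198.00 + $158.00 + $116.00 + $73.00 + $29.00 = $1,087.00

$1,087.00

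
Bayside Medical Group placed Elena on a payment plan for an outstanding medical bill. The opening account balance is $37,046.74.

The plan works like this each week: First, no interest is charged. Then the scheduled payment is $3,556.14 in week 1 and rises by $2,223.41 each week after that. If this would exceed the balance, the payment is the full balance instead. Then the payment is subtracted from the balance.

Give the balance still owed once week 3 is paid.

$19,708.09

# | Opening | Payment | End bal
1 | $37,046.74 | $3,556.14 | $33,490.60
2 | $33,490.60 | $5,779.55 | $27,711.05
3 | $27,711.05 | $8,002.96 | $19,708.09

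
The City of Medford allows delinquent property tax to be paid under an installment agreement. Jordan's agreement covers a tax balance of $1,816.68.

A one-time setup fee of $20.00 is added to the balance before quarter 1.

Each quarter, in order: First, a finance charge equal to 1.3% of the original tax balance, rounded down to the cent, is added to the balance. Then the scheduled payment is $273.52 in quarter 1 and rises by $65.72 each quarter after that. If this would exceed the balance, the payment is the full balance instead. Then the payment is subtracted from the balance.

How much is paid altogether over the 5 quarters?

# | Opening | Interest | Payment | End bal
1 | $1,836.68 | $23.61 | $273.52 | $1,586.77
2 | $1,586.77 | $23.61 | $339.24 | $1,271.14
3 | $1,271.14 | $23.61 | $404.96 | $889.79
4 | $889.79 | $23.61 | $470.68 | $442.72
5 | $442.72 | $23.61 | $466.33 | $0.00
Total paid: $1,954.73

$1,954.73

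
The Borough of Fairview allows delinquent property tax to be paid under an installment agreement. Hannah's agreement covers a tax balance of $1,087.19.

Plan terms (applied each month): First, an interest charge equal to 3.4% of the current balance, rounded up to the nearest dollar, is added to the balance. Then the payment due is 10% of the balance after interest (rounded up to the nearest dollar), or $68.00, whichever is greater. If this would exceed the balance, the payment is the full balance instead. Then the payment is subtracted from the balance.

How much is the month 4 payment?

Month 1: opening $1,087.19; interest $37.00 → $1,124.19; payment $113.00; balance $1,011.19
Month 2: opening $1,011.19; interest $35.00 → $1,046.19; payment $105.00; balance $941.19
Month 3: opening $941.19; interest $33.00 → $974.19; payment $98.00; balance $876.19
Month 4: opening $876.19; interest $30.00 → $906.19; payment $91.00; balance $815.19

$91.00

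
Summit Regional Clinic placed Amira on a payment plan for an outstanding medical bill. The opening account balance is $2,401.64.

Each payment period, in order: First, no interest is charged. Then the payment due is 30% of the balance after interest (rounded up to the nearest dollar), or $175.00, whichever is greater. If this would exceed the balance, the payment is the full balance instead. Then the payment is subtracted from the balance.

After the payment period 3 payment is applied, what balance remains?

Payment period 1: opening $2,401.64; payment $721.00; balance $1,680.64
Payment period 2: opening $1,680.64; payment $505.00; balance $1,175.64
Payment period 3: opening $1,175.64; payment $353.00; balance $822.64

$822.64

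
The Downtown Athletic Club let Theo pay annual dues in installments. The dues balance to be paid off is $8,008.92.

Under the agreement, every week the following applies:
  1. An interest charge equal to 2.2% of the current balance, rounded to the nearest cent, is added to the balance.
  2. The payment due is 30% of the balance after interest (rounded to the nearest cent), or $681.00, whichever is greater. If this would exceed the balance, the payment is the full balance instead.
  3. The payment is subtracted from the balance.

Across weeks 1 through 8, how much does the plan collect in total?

# | Opening | Interest | Payment | End bal
1 | $8,008.92 | $176.20 | $2,455.54 | $5,729.58
2 | $5,729.58 | $126.05 | $1,756.69 | $4,098.94
3 | $4,098.94 | $90.18 | $1,256.74 | $2,932.38
4 | $2,932.38 | $64.51 | $899.07 | $2,097.82
5 | $2,097.82 | $46.15 | $681.00 | $1,462.97
6 | $1,462.97 | $32.19 | $681.00 | $814.16
7 | $814.16 | $17.91 | $681.00 | $151.07
8 | $151.07 | $3.32 | $154.39 | $0.00
Total paid: $8,565.43

$8,565.43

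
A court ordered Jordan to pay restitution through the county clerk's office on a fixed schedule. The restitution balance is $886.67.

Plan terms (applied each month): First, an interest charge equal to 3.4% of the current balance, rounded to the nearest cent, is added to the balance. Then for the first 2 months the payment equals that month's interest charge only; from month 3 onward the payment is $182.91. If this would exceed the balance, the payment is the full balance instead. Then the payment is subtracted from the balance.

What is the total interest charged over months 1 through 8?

$159.65

Month 1: opening $886.67; interest $30.15 → $916.82; payment $30.15; balance $886.67
Month 2: opening $886.67; interest $30.15 → $916.82; payment $30.15; balance $886.67
Month 3: opening $886.67; interest $30.15 → $916.82; payment $182.91; balance $733.91
Month 4: opening $733.91; interest $24.95 → $758.86; payment $182.91; balance $575.95
Month 5: opening $575.95; interest $19.58 → $595.53; payment $182.91; balance $412.62
Month 6: opening $412.62; interest $14.03 → $426.65; payment $182.91; balance $243.74
Month 7: opening $243.74; interest $8.29 → $252.03; payment $182.91; balance $69.12
Month 8: opening $69.12; interest $2.35 → $71.47; payment $71.47; balance $0.00
Total interest: $30.15 + $30.15 + $30.15 + $24.95 + $19.58 + $14.03 + $8.29 + $2.35 = $159.65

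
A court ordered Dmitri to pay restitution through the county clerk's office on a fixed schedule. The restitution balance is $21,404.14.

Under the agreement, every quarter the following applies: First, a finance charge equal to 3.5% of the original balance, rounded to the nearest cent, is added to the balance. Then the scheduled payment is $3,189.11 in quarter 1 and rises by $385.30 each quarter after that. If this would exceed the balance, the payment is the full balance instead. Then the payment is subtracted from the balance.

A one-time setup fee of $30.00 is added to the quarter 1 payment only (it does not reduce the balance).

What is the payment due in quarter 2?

Quarter 1: $21,404.14 +$749.14 interest = $22,153.28; pay $3,189.11 (+ $30.00 fee) → $18,964.17
Quarter 2: $18,964.17 +$749.14 interest = $19,713.31; pay $3,574.41 → $16,138.90

$3,574.41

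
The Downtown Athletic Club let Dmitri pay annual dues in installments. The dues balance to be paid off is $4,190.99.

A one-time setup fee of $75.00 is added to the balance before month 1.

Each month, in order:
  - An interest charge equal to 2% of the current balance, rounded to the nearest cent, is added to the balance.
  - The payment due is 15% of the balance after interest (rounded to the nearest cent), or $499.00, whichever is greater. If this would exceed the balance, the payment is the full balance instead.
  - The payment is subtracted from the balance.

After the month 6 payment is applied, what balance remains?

Month 1: opening $4,265.99; interest $85.32 → $4,351.31; payment $652.70; balance $3,698.61
Month 2: opening $3,698.61; interest $73.97 → $3,772.58; payment $565.89; balance $3,206.69
Month 3: opening $3,206.69; interest $64.13 → $3,270.82; payment $499.00; balance $2,771.82
Month 4: opening $2,771.82; interest $55.44 → $2,827.26; payment $499.00; balance $2,328.26
Month 5: opening $2,328.26; interest $46.57 → $2,374.83; payment $499.00; balance $1,875.83
Month 6: opening $1,875.83; interest $37.52 → $1,913.35; payment $499.00; balance $1,414.35

$1,414.35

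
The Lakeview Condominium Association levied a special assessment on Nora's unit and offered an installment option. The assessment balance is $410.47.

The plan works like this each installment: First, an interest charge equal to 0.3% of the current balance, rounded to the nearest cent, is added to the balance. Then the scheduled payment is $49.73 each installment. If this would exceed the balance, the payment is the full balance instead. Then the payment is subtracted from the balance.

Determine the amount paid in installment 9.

$18.44

Installment 1: opening $410.47; interest $1.23 → $411.70; payment $49.73; balance $361.97
Installment 2: opening $361.97; interest $1.09 → $363.06; payment $49.73; balance $313.33
Installment 3: opening $313.33; interest $0.94 → $314.27; payment $49.73; balance $264.54
Installment 4: opening $264.54; interest $0.79 → $265.33; payment $49.73; balance $215.60
Installment 5: opening $215.60; interest $0.65 → $216.25; payment $49.73; balance $166.52
Installment 6: opening $166.52; interest $0.50 → $167.02; payment $49.73; balance $117.29
Installment 7: opening $117.29; interest $0.35 → $117.64; payment $49.73; balance $67.91
Installment 8: opening $67.91; interest $0.20 → $68.11; payment $49.73; balance $18.38
Installment 9: opening $18.38; interest $0.06 → $18.44; payment $18.44; balance $0.00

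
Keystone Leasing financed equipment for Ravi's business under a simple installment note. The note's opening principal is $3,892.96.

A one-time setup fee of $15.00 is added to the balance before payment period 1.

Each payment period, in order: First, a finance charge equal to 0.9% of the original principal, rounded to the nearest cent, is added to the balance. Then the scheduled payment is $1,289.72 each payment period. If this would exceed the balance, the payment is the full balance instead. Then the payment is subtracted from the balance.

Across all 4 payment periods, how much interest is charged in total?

$140.16

# | Opening | Interest | Payment | End bal
1 | $3,907.96 | $35.04 | $1,289.72 | $2,653.28
2 | $2,653.28 | $35.04 | $1,289.72 | $1,398.60
3 | $1,398.60 | $35.04 | $1,289.72 | $143.92
4 | $143.92 | $35.04 | $178.96 | $0.00
Total interest: $35.04 + $35.04 + $35.04 + $35.04 = $140.16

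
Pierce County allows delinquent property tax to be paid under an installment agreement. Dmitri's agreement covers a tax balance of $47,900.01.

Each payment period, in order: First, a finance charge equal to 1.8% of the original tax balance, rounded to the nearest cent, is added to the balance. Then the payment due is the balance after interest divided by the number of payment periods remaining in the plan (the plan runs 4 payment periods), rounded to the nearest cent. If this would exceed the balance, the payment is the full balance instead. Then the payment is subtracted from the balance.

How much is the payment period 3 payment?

# | Opening | Interest | Payment | End bal
1 | $47,900.01 | $862.20 | $12,190.55 | $36,571.66
2 | $36,571.66 | $862.20 | $12,477.95 | $24,955.91
3 | $24,955.91 | $862.20 | $12,909.06 | $12,909.05

$12,909.06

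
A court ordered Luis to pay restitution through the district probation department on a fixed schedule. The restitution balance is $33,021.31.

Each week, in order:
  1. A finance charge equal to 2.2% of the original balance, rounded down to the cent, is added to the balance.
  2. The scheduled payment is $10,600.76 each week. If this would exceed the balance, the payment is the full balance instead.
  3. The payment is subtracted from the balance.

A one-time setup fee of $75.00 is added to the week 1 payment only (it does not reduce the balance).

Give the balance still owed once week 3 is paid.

Week 1: $33,021.31 +$726.46 interest = $33,747.77; pay $10,600.76 (+ $75.00 fee) → $23,147.01
Week 2: $23,147.01 +$726.46 interest = $23,873.47; pay $10,600.76 → $13,272.71
Week 3: $13,272.71 +$726.46 interest = $13,999.17; pay $10,600.76 → $3,398.41

$3,398.41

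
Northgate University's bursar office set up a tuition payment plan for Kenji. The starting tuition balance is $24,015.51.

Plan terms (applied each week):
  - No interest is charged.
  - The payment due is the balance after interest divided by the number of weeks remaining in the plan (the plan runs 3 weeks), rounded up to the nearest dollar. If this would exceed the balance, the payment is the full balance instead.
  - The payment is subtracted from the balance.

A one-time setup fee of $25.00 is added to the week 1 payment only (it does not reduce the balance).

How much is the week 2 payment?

$8,005.00

Week 1: $24,015.51 − $8,006.00 (+ $25.00 fee) → $16,009.51
Week 2: $16,009.51 − $8,005.00 → $8,004.51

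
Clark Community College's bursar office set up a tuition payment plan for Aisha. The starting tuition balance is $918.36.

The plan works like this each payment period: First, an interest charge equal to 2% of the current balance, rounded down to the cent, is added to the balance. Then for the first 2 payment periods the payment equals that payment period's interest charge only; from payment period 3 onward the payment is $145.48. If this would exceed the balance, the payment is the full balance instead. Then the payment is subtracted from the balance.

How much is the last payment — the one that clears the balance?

$118.80

Payment period 1: opening $918.36; interest $18.36 → $936.72; payment $18.36; balance $918.36
Payment period 2: opening $918.36; interest $18.36 → $936.72; payment $18.36; balance $918.36
Payment period 3: opening $918.36; interest $18.36 → $936.72; payment $145.48; balance $791.24
Payment period 4: opening $791.24; interest $15.82 → $807.06; payment $145.48; balance $661.58
Payment period 5: opening $661.58; interest $13.23 → $674.81; payment $145.48; balance $529.33
Payment period 6: opening $529.33; interest $10.58 → $539.91; payment $145.48; balance $394.43
Payment period 7: opening $394.43; interest $7.88 → $402.31; payment $145.48; balance $256.83
Payment period 8: opening $256.83; interest $5.13 → $261.96; payment $145.48; balance $116.48
Payment period 9: opening $116.48; interest $2.32 → $118.80; payment $118.80; balance $0.00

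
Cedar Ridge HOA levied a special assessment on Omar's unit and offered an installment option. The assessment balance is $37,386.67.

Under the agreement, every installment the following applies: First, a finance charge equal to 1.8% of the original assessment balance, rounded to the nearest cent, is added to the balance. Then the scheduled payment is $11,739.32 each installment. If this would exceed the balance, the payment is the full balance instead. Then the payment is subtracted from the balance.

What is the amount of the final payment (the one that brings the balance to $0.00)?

# | Opening | Interest | Payment | End bal
1 | $37,386.67 | $672.96 | $11,739.32 | $26,320.31
2 | $26,320.31 | $672.96 | $11,739.32 | $15,253.95
3 | $15,253.95 | $672.96 | $11,739.32 | $4,187.59
4 | $4,187.59 | $672.96 | $4,860.55 | $0.00

$4,860.55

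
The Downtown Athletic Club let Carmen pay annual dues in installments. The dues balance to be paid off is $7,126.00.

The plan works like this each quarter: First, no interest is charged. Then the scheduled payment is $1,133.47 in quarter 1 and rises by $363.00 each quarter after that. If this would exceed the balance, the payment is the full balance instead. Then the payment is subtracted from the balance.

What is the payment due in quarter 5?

Quarter 1: $7,126.00 − $1,133.47 → $5,992.53
Quarter 2: $5,992.53 − $1,496.47 → $4,496.06
Quarter 3: $4,496.06 − $1,859.47 → $2,636.59
Quarter 4: $2,636.59 − $2,222.47 → $414.12
Quarter 5: $414.12 − $414.12 → $0.00

$414.12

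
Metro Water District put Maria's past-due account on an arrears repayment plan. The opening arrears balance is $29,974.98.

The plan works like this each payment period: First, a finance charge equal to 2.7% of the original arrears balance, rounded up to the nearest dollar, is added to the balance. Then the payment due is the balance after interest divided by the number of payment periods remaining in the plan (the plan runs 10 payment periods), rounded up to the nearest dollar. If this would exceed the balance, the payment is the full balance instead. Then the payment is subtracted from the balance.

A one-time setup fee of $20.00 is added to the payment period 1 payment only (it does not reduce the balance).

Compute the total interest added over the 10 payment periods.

Payment period 1: opening $29,974.98; interest $810.00 → $30,784.98; payment $3,079.00 (+ $20.00 fee); balance $27,705.98
Payment period 2: opening $27,705.98; interest $810.00 → $28,515.98; payment $3,169.00; balance $25,346.98
Payment period 3: opening $25,346.98; interest $810.00 → $26,156.98; payment $3,270.00; balance $22,886.98
Payment period 4: opening $22,886.98; interest $810.00 → $23,696.98; payment $3,386.00; balance $20,310.98
Payment period 5: opening $20,310.98; interest $810.00 → $21,120.98; payment $3,521.00; balance $17,599.98
Payment period 6: opening $17,599.98; interest $810.00 → $18,409.98; payment $3,682.00; balance $14,727.98
Payment period 7: opening $14,727.98; interest $810.00 → $15,537.98; payment $3,885.00; balance $11,652.98
Payment period 8: opening $11,652.98; interest $810.00 → $12,462.98; payment $4,155.00; balance $8,307.98
Payment period 9: opening $8,307.98; interest $810.00 → $9,117.98; payment $4,559.00; balance $4,558.98
Payment period 10: opening $4,558.98; interest $810.00 → $5,368.98; payment $5,368.98; balance $0.00
Total interest: $810.00 + $810.00 + $810.00 + $810.00 + $810.00 + $810.00 + $810.00 + $810.00 + $810.00 + $810.00 = $8,100.00

$8,100.00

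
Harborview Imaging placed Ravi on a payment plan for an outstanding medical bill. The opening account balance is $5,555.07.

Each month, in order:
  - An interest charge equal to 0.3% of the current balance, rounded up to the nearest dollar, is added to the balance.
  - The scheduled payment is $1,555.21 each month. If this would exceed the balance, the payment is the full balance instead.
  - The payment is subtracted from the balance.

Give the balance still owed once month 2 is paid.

Month 1: opening $5,555.07; interest $17.00 → $5,572.07; payment $1,555.21; balance $4,016.86
Month 2: opening $4,016.86; interest $13.00 → $4,029.86; payment $1,555.21; balance $2,474.65

$2,474.65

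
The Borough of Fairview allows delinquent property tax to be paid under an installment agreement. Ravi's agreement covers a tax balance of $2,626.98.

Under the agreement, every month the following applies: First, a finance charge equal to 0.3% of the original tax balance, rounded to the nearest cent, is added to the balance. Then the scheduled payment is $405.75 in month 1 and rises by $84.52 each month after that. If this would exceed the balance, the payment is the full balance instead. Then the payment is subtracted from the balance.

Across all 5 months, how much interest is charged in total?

$39.40

Month 1: $2,626.98 +$7.88 interest = $2,634.86; pay $405.75 → $2,229.11
Month 2: $2,229.11 +$7.88 interest = $2,236.99; pay $490.27 → $1,746.72
Month 3: $1,746.72 +$7.88 interest = $1,754.60; pay $574.79 → $1,179.81
Month 4: $1,179.81 +$7.88 interest = $1,187.69; pay $659.31 → $528.38
Month 5: $528.38 +$7.88 interest = $536.26; pay $536.26 → $0.00
Total interest: $7.88 + $7.88 + $7.88 + $7.88 + $7.88 = $39.40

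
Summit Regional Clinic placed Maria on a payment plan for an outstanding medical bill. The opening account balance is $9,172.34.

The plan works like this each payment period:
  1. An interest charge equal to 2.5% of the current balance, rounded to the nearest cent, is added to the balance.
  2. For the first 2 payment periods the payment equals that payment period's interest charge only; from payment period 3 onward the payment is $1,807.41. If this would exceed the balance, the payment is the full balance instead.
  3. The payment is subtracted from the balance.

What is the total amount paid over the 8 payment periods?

# | Opening | Interest | Payment | End bal
1 | $9,172.34 | $229.31 | $229.31 | $9,172.34
2 | $9,172.34 | $229.31 | $229.31 | $9,172.34
3 | $9,172.34 | $229.31 | $1,807.41 | $7,594.24
4 | $7,594.24 | $189.86 | $1,807.41 | $5,976.69
5 | $5,976.69 | $149.42 | $1,807.41 | $4,318.70
6 | $4,318.70 | $107.97 | $1,807.41 | $2,619.26
7 | $2,619.26 | $65.48 | $1,807.41 | $877.33
8 | $877.33 | $21.93 | $899.26 | $0.00
Total paid: $10,394.93

$10,394.93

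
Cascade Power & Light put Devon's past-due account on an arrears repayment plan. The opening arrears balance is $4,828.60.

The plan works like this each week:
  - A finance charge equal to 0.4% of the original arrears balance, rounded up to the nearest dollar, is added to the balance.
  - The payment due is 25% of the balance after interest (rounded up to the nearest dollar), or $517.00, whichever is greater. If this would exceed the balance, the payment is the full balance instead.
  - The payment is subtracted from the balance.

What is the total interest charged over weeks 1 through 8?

Week 1: opening $4,828.60; interest $20.00 → $4,848.60; payment $1,213.00; balance $3,635.60
Week 2: opening $3,635.60; interest $20.00 → $3,655.60; payment $914.00; balance $2,741.60
Week 3: opening $2,741.60; interest $20.00 → $2,761.60; payment $691.00; balance $2,070.60
Week 4: opening $2,070.60; interest $20.00 → $2,090.60; payment $523.00; balance $1,567.60
Week 5: opening $1,567.60; interest $20.00 → $1,587.60; payment $517.00; balance $1,070.60
Week 6: opening $1,070.60; interest $20.00 → $1,090.60; payment $517.00; balance $573.60
Week 7: opening $573.60; interest $20.00 → $593.60; payment $517.00; balance $76.60
Week 8: opening $76.60; interest $20.00 → $96.60; payment $96.60; balance $0.00
Total interest: $20.00 + $20.00 + $20.00 + $20.00 + $20.00 + $20.00 + $20.00 + $20.00 = $160.00

$160.00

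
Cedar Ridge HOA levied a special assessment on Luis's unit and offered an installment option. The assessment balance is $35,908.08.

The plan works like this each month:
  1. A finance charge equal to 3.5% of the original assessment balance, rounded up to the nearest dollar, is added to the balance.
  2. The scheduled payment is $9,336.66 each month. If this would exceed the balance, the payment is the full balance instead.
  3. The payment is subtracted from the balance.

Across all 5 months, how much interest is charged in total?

Month 1: $35,908.08 +$1,257.00 interest = $37,165.08; pay $9,336.66 → $27,828.42
Month 2: $27,828.42 +$1,257.00 interest = $29,085.42; pay $9,336.66 → $19,748.76
Month 3: $19,748.76 +$1,257.00 interest = $21,005.76; pay $9,336.66 → $11,669.10
Month 4: $11,669.10 +$1,257.00 interest = $12,926.10; pay $9,336.66 → $3,589.44
Month 5: $3,589.44 +$1,257.00 interest = $4,846.44; pay $4,846.44 → $0.00
Total interest: $1,257.00 + $1,257.00 + $1,257.00 + $1,257.00 + $1,257.00 = $6,285.00

$6,285.00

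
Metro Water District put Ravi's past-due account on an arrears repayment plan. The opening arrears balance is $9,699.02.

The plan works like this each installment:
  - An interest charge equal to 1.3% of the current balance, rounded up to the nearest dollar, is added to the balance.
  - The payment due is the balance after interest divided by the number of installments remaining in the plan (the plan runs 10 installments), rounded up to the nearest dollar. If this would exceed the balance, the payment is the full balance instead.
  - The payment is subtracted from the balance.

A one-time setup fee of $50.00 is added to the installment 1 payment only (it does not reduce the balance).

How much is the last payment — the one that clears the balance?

$1,103.02

Installment 1: opening $9,699.02; interest $127.00 → $9,826.02; payment $983.00 (+ $50.00 fee); balance $8,843.02
Installment 2: opening $8,843.02; interest $115.00 → $8,958.02; payment $996.00; balance $7,962.02
Installment 3: opening $7,962.02; interest $104.00 → $8,066.02; payment $1,009.00; balance $7,057.02
Installment 4: opening $7,057.02; interest $92.00 → $7,149.02; payment $1,022.00; balance $6,127.02
Installment 5: opening $6,127.02; interest $80.00 → $6,207.02; payment $1,035.00; balance $5,172.02
Installment 6: opening $5,172.02; interest $68.00 → $5,240.02; payment $1,049.00; balance $4,191.02
Installment 7: opening $4,191.02; interest $55.00 → $4,246.02; payment $1,062.00; balance $3,184.02
Installment 8: opening $3,184.02; interest $42.00 → $3,226.02; payment $1,076.00; balance $2,150.02
Installment 9: opening $2,150.02; interest $28.00 → $2,178.02; payment $1,090.00; balance $1,088.02
Installment 10: opening $1,088.02; interest $15.00 → $1,103.02; payment $1,103.02; balance $0.00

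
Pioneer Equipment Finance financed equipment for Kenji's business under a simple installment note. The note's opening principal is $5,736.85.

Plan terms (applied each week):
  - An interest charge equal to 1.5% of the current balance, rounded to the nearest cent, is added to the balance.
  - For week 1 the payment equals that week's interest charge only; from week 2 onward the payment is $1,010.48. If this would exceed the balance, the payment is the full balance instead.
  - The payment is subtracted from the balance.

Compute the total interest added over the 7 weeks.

Week 1: $5,736.85 +$86.05 interest = $5,822.90; pay $86.05 → $5,736.85
Week 2: $5,736.85 +$86.05 interest = $5,822.90; pay $1,010.48 → $4,812.42
Week 3: $4,812.42 +$72.19 interest = $4,884.61; pay $1,010.48 → $3,874.13
Week 4: $3,874.13 +$58.11 interest = $3,932.24; pay $1,010.48 → $2,921.76
Week 5: $2,921.76 +$43.83 interest = $2,965.59; pay $1,010.48 → $1,955.11
Week 6: $1,955.11 +$29.33 interest = $1,984.44; pay $1,010.48 → $973.96
Week 7: $973.96 +$14.61 interest = $988.57; pay $988.57 → $0.00
Total interest: $86.05 + $86.05 + $72.19 + $58.11 + $43.83 + $29.33 + $14.61 = $390.17

$390.17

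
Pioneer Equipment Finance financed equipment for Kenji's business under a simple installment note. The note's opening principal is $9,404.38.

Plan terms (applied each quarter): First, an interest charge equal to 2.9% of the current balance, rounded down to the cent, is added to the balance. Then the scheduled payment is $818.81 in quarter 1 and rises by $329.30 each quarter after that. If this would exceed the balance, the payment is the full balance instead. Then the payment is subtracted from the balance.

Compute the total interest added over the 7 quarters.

$1,215.84

Quarter 1: opening $9,404.38; interest $272.72 → $9,677.10; payment $818.81; balance $8,858.29
Quarter 2: opening $8,858.29; interest $256.89 → $9,115.18; payment $1,148.11; balance $7,967.07
Quarter 3: opening $7,967.07; interest $231.04 → $8,198.11; payment $1,477.41; balance $6,720.70
Quarter 4: opening $6,720.70; interest $194.90 → $6,915.60; payment $1,806.71; balance $5,108.89
Quarter 5: opening $5,108.89; interest $148.15 → $5,257.04; payment $2,136.01; balance $3,121.03
Quarter 6: opening $3,121.03; interest $90.50 → $3,211.53; payment $2,465.31; balance $746.22
Quarter 7: opening $746.22; interest $21.64 → $767.86; payment $767.86; balance $0.00
Total interest: $272.72 + $256.89 + $231.04 + $194.90 + $148.15 + $90.50 + $21.64 = $1,215.84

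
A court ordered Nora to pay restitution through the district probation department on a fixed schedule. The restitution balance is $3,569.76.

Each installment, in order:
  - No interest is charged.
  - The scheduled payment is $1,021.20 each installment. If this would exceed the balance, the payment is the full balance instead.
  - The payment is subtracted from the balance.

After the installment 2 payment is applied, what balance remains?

$1,527.36

Installment 1: $3,569.76 − $1,021.20 → $2,548.56
Installment 2: $2,548.56 − $1,021.20 → $1,527.36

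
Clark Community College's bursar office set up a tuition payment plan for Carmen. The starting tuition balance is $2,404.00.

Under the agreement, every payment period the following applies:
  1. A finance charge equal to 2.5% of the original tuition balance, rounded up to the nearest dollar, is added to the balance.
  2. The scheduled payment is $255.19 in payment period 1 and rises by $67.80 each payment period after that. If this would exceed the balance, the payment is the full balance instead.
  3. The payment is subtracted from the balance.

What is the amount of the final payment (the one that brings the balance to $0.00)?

$282.86

Payment period 1: opening $2,404.00; interest $61.00 → $2,465.00; payment $255.19; balance $2,209.81
Payment period 2: opening $2,209.81; interest $61.00 → $2,270.81; payment $322.99; balance $1,947.82
Payment period 3: opening $1,947.82; interest $61.00 → $2,008.82; payment $390.79; balance $1,618.03
Payment period 4: opening $1,618.03; interest $61.00 → $1,679.03; payment $458.59; balance $1,220.44
Payment period 5: opening $1,220.44; interest $61.00 → $1,281.44; payment $526.39; balance $755.05
Payment period 6: opening $755.05; interest $61.00 → $816.05; payment $594.19; balance $221.86
Payment period 7: opening $221.86; interest $61.00 → $282.86; payment $282.86; balance $0.00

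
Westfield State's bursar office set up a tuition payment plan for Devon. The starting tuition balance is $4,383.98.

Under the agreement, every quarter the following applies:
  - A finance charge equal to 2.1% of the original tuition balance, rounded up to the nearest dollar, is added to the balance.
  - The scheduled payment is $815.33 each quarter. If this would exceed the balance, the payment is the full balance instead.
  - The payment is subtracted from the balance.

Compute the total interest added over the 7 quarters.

Quarter 1: opening $4,383.98; interest $93.00 → $4,476.98; payment $815.33; balance $3,661.65
Quarter 2: opening $3,661.65; interest $93.00 → $3,754.65; payment $815.33; balance $2,939.32
Quarter 3: opening $2,939.32; interest $93.00 → $3,032.32; payment $815.33; balance $2,216.99
Quarter 4: opening $2,216.99; interest $93.00 → $2,309.99; payment $815.33; balance $1,494.66
Quarter 5: opening $1,494.66; interest $93.00 → $1,587.66; payment $815.33; balance $772.33
Quarter 6: opening $772.33; interest $93.00 → $865.33; payment $815.33; balance $50.00
Quarter 7: opening $50.00; interest $93.00 → $143.00; payment $143.00; balance $0.00
Total interest: $93.00 + $93.00 + $93.00 + $93.00 + $93.00 + $93.00 + $93.00 = $651.00

$651.00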